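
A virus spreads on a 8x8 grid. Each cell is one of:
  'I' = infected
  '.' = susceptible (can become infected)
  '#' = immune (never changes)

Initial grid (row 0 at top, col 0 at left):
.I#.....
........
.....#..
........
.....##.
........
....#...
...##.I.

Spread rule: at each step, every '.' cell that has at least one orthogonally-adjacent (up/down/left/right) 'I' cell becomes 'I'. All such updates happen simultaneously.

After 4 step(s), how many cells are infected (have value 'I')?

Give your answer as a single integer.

Step 0 (initial): 2 infected
Step 1: +5 new -> 7 infected
Step 2: +6 new -> 13 infected
Step 3: +6 new -> 19 infected
Step 4: +8 new -> 27 infected

Answer: 27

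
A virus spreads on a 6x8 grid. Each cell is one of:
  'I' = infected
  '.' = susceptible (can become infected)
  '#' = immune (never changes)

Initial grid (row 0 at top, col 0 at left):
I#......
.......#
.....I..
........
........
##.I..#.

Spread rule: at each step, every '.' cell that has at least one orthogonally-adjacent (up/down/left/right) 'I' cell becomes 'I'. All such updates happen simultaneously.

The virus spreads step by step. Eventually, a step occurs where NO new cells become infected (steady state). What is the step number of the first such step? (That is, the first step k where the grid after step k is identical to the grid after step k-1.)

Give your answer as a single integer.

Step 0 (initial): 3 infected
Step 1: +8 new -> 11 infected
Step 2: +14 new -> 25 infected
Step 3: +11 new -> 36 infected
Step 4: +6 new -> 42 infected
Step 5: +1 new -> 43 infected
Step 6: +0 new -> 43 infected

Answer: 6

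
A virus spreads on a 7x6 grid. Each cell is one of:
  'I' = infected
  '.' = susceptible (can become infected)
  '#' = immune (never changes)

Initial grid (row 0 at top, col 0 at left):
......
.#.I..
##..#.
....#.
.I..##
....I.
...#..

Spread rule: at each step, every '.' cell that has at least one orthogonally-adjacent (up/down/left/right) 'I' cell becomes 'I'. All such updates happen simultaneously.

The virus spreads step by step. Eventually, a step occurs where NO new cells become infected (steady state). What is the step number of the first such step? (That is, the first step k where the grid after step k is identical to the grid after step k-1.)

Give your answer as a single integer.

Step 0 (initial): 3 infected
Step 1: +11 new -> 14 infected
Step 2: +12 new -> 26 infected
Step 3: +5 new -> 31 infected
Step 4: +2 new -> 33 infected
Step 5: +1 new -> 34 infected
Step 6: +0 new -> 34 infected

Answer: 6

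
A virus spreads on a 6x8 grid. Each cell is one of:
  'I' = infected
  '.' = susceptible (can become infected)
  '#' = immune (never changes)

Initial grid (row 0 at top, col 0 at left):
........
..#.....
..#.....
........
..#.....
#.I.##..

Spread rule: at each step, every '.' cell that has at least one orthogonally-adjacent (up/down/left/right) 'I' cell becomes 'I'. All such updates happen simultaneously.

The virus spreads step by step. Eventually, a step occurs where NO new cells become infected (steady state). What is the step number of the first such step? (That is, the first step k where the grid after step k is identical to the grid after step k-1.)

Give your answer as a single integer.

Answer: 11

Derivation:
Step 0 (initial): 1 infected
Step 1: +2 new -> 3 infected
Step 2: +2 new -> 5 infected
Step 3: +4 new -> 9 infected
Step 4: +6 new -> 15 infected
Step 5: +6 new -> 21 infected
Step 6: +8 new -> 29 infected
Step 7: +7 new -> 36 infected
Step 8: +3 new -> 39 infected
Step 9: +2 new -> 41 infected
Step 10: +1 new -> 42 infected
Step 11: +0 new -> 42 infected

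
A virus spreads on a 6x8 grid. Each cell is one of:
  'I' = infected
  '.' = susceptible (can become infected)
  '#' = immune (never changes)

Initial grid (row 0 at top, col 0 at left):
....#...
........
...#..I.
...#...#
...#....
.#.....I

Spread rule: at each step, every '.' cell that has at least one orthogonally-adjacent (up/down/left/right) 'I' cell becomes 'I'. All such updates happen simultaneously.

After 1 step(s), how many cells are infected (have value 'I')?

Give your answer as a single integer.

Step 0 (initial): 2 infected
Step 1: +6 new -> 8 infected

Answer: 8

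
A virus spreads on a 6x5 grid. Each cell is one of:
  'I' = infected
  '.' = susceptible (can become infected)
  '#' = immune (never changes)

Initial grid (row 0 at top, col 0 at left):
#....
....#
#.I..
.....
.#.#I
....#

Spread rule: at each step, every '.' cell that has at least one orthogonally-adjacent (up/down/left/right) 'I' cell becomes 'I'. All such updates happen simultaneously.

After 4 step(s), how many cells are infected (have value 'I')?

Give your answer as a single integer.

Answer: 23

Derivation:
Step 0 (initial): 2 infected
Step 1: +5 new -> 7 infected
Step 2: +7 new -> 14 infected
Step 3: +5 new -> 19 infected
Step 4: +4 new -> 23 infected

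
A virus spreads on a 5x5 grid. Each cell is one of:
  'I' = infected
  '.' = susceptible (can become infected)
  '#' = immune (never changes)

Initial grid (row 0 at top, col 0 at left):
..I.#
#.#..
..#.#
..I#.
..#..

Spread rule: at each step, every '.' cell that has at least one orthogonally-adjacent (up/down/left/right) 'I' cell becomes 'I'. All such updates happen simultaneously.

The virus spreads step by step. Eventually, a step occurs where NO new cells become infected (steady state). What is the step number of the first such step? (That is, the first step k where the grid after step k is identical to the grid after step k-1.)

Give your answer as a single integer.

Answer: 4

Derivation:
Step 0 (initial): 2 infected
Step 1: +3 new -> 5 infected
Step 2: +6 new -> 11 infected
Step 3: +4 new -> 15 infected
Step 4: +0 new -> 15 infected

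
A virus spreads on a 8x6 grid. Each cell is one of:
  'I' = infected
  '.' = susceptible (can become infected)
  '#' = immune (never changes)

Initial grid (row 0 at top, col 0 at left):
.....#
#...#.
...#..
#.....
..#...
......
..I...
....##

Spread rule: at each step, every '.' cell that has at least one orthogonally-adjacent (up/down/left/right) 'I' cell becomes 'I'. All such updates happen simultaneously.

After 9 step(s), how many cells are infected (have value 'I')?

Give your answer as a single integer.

Step 0 (initial): 1 infected
Step 1: +4 new -> 5 infected
Step 2: +6 new -> 11 infected
Step 3: +6 new -> 17 infected
Step 4: +5 new -> 22 infected
Step 5: +4 new -> 26 infected
Step 6: +5 new -> 31 infected
Step 7: +3 new -> 34 infected
Step 8: +4 new -> 38 infected
Step 9: +1 new -> 39 infected

Answer: 39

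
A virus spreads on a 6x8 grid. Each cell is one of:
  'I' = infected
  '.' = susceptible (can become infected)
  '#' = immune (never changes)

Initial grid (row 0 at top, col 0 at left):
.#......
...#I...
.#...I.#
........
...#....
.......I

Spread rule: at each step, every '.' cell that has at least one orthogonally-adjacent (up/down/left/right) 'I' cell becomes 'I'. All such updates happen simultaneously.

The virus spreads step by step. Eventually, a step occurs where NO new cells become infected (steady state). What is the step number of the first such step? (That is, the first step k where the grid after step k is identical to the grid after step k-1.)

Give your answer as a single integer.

Answer: 8

Derivation:
Step 0 (initial): 3 infected
Step 1: +7 new -> 10 infected
Step 2: +10 new -> 20 infected
Step 3: +7 new -> 27 infected
Step 4: +4 new -> 31 infected
Step 5: +4 new -> 35 infected
Step 6: +4 new -> 39 infected
Step 7: +4 new -> 43 infected
Step 8: +0 new -> 43 infected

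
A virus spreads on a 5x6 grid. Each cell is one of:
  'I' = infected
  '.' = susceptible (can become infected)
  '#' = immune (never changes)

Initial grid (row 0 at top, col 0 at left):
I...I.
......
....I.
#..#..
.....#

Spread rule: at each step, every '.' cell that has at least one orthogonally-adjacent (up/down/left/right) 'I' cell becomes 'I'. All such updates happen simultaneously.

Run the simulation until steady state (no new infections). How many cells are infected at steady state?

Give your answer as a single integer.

Step 0 (initial): 3 infected
Step 1: +8 new -> 11 infected
Step 2: +8 new -> 19 infected
Step 3: +4 new -> 23 infected
Step 4: +2 new -> 25 infected
Step 5: +1 new -> 26 infected
Step 6: +1 new -> 27 infected
Step 7: +0 new -> 27 infected

Answer: 27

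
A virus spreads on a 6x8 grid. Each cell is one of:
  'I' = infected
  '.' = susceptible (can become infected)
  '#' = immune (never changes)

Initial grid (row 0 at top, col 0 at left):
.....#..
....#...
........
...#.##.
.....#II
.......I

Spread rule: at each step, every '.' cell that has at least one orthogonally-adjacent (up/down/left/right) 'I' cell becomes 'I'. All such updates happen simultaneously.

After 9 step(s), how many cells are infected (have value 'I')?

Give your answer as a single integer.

Answer: 39

Derivation:
Step 0 (initial): 3 infected
Step 1: +2 new -> 5 infected
Step 2: +2 new -> 7 infected
Step 3: +3 new -> 10 infected
Step 4: +5 new -> 15 infected
Step 5: +6 new -> 21 infected
Step 6: +3 new -> 24 infected
Step 7: +5 new -> 29 infected
Step 8: +5 new -> 34 infected
Step 9: +5 new -> 39 infected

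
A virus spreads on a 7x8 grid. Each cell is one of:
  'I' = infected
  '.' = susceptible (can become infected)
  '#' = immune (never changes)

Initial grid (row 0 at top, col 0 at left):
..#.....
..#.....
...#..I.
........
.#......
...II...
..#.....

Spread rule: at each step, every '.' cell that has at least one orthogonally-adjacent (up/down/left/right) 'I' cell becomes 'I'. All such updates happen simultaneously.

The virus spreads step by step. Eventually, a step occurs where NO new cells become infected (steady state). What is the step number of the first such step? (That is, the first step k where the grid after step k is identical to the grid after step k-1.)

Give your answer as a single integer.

Step 0 (initial): 3 infected
Step 1: +10 new -> 13 infected
Step 2: +14 new -> 27 infected
Step 3: +9 new -> 36 infected
Step 4: +7 new -> 43 infected
Step 5: +3 new -> 46 infected
Step 6: +2 new -> 48 infected
Step 7: +2 new -> 50 infected
Step 8: +1 new -> 51 infected
Step 9: +0 new -> 51 infected

Answer: 9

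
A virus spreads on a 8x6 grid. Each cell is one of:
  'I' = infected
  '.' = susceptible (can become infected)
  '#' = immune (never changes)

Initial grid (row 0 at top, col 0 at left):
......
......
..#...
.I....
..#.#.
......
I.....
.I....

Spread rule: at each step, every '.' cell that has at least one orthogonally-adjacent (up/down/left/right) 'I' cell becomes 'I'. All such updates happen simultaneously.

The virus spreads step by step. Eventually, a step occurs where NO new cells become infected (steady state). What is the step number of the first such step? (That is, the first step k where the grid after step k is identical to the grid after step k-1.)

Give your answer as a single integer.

Answer: 8

Derivation:
Step 0 (initial): 3 infected
Step 1: +8 new -> 11 infected
Step 2: +7 new -> 18 infected
Step 3: +9 new -> 27 infected
Step 4: +8 new -> 35 infected
Step 5: +6 new -> 41 infected
Step 6: +3 new -> 44 infected
Step 7: +1 new -> 45 infected
Step 8: +0 new -> 45 infected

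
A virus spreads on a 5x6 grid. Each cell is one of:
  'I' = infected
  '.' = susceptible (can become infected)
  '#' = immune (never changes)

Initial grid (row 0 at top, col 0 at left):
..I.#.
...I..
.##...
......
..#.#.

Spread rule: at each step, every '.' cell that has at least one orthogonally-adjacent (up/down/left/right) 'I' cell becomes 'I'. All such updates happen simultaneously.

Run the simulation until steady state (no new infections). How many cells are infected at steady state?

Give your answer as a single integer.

Answer: 25

Derivation:
Step 0 (initial): 2 infected
Step 1: +5 new -> 7 infected
Step 2: +5 new -> 12 infected
Step 3: +6 new -> 18 infected
Step 4: +3 new -> 21 infected
Step 5: +3 new -> 24 infected
Step 6: +1 new -> 25 infected
Step 7: +0 new -> 25 infected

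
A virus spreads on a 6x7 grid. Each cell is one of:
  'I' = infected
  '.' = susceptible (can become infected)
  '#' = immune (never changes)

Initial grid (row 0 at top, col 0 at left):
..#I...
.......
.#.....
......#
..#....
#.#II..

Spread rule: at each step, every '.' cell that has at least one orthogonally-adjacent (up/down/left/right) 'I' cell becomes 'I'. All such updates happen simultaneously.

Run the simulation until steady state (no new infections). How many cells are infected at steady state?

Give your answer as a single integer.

Answer: 36

Derivation:
Step 0 (initial): 3 infected
Step 1: +5 new -> 8 infected
Step 2: +8 new -> 16 infected
Step 3: +8 new -> 24 infected
Step 4: +5 new -> 29 infected
Step 5: +5 new -> 34 infected
Step 6: +2 new -> 36 infected
Step 7: +0 new -> 36 infected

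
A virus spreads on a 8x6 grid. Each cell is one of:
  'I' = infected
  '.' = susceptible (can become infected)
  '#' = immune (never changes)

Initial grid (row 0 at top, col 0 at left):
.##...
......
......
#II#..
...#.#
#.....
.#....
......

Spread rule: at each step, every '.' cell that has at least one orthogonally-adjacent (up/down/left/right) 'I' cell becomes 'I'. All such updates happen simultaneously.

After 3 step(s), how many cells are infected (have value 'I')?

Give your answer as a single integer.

Step 0 (initial): 2 infected
Step 1: +4 new -> 6 infected
Step 2: +7 new -> 13 infected
Step 3: +5 new -> 18 infected

Answer: 18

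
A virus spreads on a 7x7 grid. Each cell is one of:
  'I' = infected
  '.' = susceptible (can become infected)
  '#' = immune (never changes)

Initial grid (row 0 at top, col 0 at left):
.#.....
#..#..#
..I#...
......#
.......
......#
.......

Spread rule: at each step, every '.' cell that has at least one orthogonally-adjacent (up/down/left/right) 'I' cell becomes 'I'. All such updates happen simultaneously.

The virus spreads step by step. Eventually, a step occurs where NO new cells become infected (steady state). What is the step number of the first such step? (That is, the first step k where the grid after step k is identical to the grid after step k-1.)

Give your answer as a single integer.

Answer: 9

Derivation:
Step 0 (initial): 1 infected
Step 1: +3 new -> 4 infected
Step 2: +6 new -> 10 infected
Step 3: +6 new -> 16 infected
Step 4: +8 new -> 24 infected
Step 5: +8 new -> 32 infected
Step 6: +7 new -> 39 infected
Step 7: +1 new -> 40 infected
Step 8: +1 new -> 41 infected
Step 9: +0 new -> 41 infected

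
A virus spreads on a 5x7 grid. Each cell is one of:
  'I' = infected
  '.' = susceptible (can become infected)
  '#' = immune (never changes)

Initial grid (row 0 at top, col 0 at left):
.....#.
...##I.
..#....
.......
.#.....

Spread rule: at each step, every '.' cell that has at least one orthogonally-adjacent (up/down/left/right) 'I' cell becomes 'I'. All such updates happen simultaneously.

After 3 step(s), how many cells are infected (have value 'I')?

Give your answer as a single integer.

Step 0 (initial): 1 infected
Step 1: +2 new -> 3 infected
Step 2: +4 new -> 7 infected
Step 3: +4 new -> 11 infected

Answer: 11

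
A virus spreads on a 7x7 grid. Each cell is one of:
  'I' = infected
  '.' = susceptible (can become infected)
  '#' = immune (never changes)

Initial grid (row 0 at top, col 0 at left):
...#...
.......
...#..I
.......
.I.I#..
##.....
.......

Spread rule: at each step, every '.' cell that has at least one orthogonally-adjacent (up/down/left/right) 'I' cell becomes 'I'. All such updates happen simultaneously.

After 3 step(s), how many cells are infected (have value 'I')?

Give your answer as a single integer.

Answer: 33

Derivation:
Step 0 (initial): 3 infected
Step 1: +8 new -> 11 infected
Step 2: +12 new -> 23 infected
Step 3: +10 new -> 33 infected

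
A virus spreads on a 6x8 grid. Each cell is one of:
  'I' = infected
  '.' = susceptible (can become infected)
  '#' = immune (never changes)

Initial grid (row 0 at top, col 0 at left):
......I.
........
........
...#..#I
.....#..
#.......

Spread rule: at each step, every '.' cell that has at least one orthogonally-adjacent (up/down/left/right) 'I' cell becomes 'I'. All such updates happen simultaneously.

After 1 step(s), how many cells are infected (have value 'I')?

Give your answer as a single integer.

Step 0 (initial): 2 infected
Step 1: +5 new -> 7 infected

Answer: 7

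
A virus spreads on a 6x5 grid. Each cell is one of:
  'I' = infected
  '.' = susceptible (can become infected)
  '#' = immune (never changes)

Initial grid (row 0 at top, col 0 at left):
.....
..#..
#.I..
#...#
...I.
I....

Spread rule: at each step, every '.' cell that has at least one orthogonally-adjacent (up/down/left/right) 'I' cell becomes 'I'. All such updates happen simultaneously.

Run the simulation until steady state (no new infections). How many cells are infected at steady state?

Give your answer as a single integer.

Step 0 (initial): 3 infected
Step 1: +9 new -> 12 infected
Step 2: +7 new -> 19 infected
Step 3: +4 new -> 23 infected
Step 4: +3 new -> 26 infected
Step 5: +0 new -> 26 infected

Answer: 26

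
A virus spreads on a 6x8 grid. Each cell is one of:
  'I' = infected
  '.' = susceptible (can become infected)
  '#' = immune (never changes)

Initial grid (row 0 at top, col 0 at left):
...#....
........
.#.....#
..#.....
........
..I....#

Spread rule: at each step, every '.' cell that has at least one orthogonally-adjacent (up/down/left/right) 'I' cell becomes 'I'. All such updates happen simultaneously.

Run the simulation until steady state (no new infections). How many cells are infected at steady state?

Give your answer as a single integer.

Answer: 43

Derivation:
Step 0 (initial): 1 infected
Step 1: +3 new -> 4 infected
Step 2: +4 new -> 8 infected
Step 3: +5 new -> 13 infected
Step 4: +5 new -> 18 infected
Step 5: +6 new -> 24 infected
Step 6: +6 new -> 30 infected
Step 7: +7 new -> 37 infected
Step 8: +3 new -> 40 infected
Step 9: +2 new -> 42 infected
Step 10: +1 new -> 43 infected
Step 11: +0 new -> 43 infected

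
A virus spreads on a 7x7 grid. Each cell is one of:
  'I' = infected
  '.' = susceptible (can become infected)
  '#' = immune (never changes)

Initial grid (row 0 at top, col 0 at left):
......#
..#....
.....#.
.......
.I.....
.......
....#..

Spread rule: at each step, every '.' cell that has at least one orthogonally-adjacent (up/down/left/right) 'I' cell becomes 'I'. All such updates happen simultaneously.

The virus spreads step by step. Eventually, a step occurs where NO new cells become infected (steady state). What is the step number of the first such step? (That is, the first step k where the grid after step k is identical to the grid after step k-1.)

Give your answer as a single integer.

Answer: 9

Derivation:
Step 0 (initial): 1 infected
Step 1: +4 new -> 5 infected
Step 2: +7 new -> 12 infected
Step 3: +8 new -> 20 infected
Step 4: +7 new -> 27 infected
Step 5: +7 new -> 34 infected
Step 6: +5 new -> 39 infected
Step 7: +4 new -> 43 infected
Step 8: +2 new -> 45 infected
Step 9: +0 new -> 45 infected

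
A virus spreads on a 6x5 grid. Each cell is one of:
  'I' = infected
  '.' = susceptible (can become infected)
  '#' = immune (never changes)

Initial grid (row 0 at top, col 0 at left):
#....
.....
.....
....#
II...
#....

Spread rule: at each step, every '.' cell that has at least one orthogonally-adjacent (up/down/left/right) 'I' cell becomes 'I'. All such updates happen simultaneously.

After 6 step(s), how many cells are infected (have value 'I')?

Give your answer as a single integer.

Step 0 (initial): 2 infected
Step 1: +4 new -> 6 infected
Step 2: +5 new -> 11 infected
Step 3: +6 new -> 17 infected
Step 4: +4 new -> 21 infected
Step 5: +3 new -> 24 infected
Step 6: +2 new -> 26 infected

Answer: 26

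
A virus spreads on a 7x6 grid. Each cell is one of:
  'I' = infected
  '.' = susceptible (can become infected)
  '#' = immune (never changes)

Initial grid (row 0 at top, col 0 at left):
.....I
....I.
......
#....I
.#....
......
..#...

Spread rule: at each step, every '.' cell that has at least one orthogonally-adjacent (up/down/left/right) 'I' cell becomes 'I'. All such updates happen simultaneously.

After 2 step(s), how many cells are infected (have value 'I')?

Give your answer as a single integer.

Answer: 16

Derivation:
Step 0 (initial): 3 infected
Step 1: +7 new -> 10 infected
Step 2: +6 new -> 16 infected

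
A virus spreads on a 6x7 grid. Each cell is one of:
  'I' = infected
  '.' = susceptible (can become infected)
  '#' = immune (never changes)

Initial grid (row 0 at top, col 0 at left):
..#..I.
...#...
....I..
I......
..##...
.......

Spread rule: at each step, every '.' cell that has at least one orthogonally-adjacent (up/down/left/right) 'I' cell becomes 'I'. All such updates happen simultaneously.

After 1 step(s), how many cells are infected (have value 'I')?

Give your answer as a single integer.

Step 0 (initial): 3 infected
Step 1: +10 new -> 13 infected

Answer: 13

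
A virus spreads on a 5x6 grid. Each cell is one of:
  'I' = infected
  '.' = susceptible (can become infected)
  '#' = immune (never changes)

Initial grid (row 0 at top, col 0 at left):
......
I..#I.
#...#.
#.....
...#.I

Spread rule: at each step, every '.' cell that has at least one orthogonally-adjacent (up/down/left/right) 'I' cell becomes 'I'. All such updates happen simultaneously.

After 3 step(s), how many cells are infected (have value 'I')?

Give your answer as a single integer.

Step 0 (initial): 3 infected
Step 1: +6 new -> 9 infected
Step 2: +7 new -> 16 infected
Step 3: +4 new -> 20 infected

Answer: 20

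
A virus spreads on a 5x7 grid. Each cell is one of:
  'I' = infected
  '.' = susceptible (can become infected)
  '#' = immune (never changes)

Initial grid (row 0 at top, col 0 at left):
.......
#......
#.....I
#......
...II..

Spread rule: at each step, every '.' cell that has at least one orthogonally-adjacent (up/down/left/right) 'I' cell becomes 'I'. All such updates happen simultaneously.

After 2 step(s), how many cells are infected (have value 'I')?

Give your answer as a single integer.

Answer: 18

Derivation:
Step 0 (initial): 3 infected
Step 1: +7 new -> 10 infected
Step 2: +8 new -> 18 infected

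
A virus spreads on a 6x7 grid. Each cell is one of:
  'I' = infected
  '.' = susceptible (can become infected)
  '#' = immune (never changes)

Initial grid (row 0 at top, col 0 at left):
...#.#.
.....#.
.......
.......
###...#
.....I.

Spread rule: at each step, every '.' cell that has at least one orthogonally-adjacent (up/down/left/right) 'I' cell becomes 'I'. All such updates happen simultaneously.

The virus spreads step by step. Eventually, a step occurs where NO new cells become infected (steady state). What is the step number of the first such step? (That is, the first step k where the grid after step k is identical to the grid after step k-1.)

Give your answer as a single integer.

Answer: 11

Derivation:
Step 0 (initial): 1 infected
Step 1: +3 new -> 4 infected
Step 2: +3 new -> 7 infected
Step 3: +5 new -> 12 infected
Step 4: +4 new -> 16 infected
Step 5: +5 new -> 21 infected
Step 6: +5 new -> 26 infected
Step 7: +3 new -> 29 infected
Step 8: +3 new -> 32 infected
Step 9: +2 new -> 34 infected
Step 10: +1 new -> 35 infected
Step 11: +0 new -> 35 infected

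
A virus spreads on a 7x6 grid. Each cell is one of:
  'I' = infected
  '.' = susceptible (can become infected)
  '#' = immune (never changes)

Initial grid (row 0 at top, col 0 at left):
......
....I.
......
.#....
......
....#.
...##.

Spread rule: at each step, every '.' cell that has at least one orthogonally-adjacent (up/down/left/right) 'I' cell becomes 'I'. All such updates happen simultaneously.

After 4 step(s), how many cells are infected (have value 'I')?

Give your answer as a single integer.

Step 0 (initial): 1 infected
Step 1: +4 new -> 5 infected
Step 2: +6 new -> 11 infected
Step 3: +6 new -> 17 infected
Step 4: +6 new -> 23 infected

Answer: 23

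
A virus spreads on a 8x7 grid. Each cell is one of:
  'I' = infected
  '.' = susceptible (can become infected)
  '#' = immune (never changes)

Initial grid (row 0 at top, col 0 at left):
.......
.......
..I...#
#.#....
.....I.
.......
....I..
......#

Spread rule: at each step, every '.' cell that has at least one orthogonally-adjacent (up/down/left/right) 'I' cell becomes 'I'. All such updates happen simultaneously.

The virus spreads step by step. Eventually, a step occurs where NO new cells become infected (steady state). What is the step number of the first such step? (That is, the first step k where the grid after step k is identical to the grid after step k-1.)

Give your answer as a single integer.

Answer: 6

Derivation:
Step 0 (initial): 3 infected
Step 1: +11 new -> 14 infected
Step 2: +17 new -> 31 infected
Step 3: +10 new -> 41 infected
Step 4: +8 new -> 49 infected
Step 5: +3 new -> 52 infected
Step 6: +0 new -> 52 infected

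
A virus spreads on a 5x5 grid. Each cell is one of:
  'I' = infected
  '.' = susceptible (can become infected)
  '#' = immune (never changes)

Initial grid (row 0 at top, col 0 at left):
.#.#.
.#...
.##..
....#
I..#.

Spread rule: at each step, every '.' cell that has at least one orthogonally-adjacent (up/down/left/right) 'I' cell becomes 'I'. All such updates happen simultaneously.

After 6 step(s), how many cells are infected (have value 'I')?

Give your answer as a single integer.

Step 0 (initial): 1 infected
Step 1: +2 new -> 3 infected
Step 2: +3 new -> 6 infected
Step 3: +2 new -> 8 infected
Step 4: +2 new -> 10 infected
Step 5: +1 new -> 11 infected
Step 6: +2 new -> 13 infected

Answer: 13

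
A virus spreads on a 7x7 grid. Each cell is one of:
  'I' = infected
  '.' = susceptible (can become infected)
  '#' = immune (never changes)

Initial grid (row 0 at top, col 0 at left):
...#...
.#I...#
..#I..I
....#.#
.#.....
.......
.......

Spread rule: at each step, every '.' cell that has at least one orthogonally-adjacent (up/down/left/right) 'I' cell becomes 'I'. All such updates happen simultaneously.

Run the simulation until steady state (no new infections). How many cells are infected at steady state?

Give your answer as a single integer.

Step 0 (initial): 3 infected
Step 1: +5 new -> 8 infected
Step 2: +6 new -> 14 infected
Step 3: +8 new -> 22 infected
Step 4: +9 new -> 31 infected
Step 5: +7 new -> 38 infected
Step 6: +3 new -> 41 infected
Step 7: +1 new -> 42 infected
Step 8: +0 new -> 42 infected

Answer: 42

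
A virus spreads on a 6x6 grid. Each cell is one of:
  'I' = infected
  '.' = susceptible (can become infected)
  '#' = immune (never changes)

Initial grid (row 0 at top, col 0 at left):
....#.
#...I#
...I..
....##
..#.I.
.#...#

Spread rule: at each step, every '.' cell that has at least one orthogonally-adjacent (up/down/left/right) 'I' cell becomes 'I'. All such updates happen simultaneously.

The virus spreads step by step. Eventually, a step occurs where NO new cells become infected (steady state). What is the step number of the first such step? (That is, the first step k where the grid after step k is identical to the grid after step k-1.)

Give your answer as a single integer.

Answer: 7

Derivation:
Step 0 (initial): 3 infected
Step 1: +7 new -> 10 infected
Step 2: +6 new -> 16 infected
Step 3: +5 new -> 21 infected
Step 4: +3 new -> 24 infected
Step 5: +2 new -> 26 infected
Step 6: +1 new -> 27 infected
Step 7: +0 new -> 27 infected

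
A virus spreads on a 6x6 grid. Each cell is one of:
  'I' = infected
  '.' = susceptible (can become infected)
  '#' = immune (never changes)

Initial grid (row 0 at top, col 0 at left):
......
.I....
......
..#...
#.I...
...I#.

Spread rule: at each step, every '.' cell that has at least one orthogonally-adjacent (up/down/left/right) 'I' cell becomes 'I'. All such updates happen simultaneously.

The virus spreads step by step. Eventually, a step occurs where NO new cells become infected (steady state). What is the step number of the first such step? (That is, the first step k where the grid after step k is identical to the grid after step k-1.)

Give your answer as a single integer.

Step 0 (initial): 3 infected
Step 1: +7 new -> 10 infected
Step 2: +9 new -> 19 infected
Step 3: +7 new -> 26 infected
Step 4: +5 new -> 31 infected
Step 5: +2 new -> 33 infected
Step 6: +0 new -> 33 infected

Answer: 6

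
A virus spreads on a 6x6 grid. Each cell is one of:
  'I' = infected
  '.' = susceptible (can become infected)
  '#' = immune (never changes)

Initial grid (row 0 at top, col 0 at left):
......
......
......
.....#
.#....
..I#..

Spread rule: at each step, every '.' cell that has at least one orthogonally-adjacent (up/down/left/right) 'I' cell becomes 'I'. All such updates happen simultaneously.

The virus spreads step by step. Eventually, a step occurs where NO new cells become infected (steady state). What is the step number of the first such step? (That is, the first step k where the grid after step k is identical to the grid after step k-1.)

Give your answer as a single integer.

Step 0 (initial): 1 infected
Step 1: +2 new -> 3 infected
Step 2: +3 new -> 6 infected
Step 3: +5 new -> 11 infected
Step 4: +7 new -> 18 infected
Step 5: +6 new -> 24 infected
Step 6: +5 new -> 29 infected
Step 7: +3 new -> 32 infected
Step 8: +1 new -> 33 infected
Step 9: +0 new -> 33 infected

Answer: 9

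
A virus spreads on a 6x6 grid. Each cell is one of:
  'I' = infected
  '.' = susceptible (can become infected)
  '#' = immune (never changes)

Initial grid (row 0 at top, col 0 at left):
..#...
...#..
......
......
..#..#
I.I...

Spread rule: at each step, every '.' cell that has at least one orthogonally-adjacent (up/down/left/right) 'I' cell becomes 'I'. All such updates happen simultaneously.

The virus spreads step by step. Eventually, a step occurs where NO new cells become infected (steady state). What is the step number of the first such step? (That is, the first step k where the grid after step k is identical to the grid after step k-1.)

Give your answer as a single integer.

Step 0 (initial): 2 infected
Step 1: +3 new -> 5 infected
Step 2: +4 new -> 9 infected
Step 3: +5 new -> 14 infected
Step 4: +5 new -> 19 infected
Step 5: +5 new -> 24 infected
Step 6: +4 new -> 28 infected
Step 7: +2 new -> 30 infected
Step 8: +2 new -> 32 infected
Step 9: +0 new -> 32 infected

Answer: 9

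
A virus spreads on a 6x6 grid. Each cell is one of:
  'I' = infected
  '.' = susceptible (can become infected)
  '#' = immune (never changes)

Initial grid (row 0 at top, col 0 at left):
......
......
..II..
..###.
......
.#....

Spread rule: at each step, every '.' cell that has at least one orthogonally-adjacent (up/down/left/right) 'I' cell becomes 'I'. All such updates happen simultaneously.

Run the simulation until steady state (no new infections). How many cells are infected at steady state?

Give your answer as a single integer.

Step 0 (initial): 2 infected
Step 1: +4 new -> 6 infected
Step 2: +7 new -> 13 infected
Step 3: +7 new -> 20 infected
Step 4: +5 new -> 25 infected
Step 5: +5 new -> 30 infected
Step 6: +2 new -> 32 infected
Step 7: +0 new -> 32 infected

Answer: 32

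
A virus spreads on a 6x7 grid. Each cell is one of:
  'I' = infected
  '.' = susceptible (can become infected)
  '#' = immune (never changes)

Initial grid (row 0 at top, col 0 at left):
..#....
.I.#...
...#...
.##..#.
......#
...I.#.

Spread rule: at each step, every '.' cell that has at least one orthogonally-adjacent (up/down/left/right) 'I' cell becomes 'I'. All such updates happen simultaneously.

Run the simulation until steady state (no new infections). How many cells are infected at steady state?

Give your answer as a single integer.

Answer: 33

Derivation:
Step 0 (initial): 2 infected
Step 1: +7 new -> 9 infected
Step 2: +7 new -> 16 infected
Step 3: +5 new -> 21 infected
Step 4: +2 new -> 23 infected
Step 5: +2 new -> 25 infected
Step 6: +3 new -> 28 infected
Step 7: +4 new -> 32 infected
Step 8: +1 new -> 33 infected
Step 9: +0 new -> 33 infected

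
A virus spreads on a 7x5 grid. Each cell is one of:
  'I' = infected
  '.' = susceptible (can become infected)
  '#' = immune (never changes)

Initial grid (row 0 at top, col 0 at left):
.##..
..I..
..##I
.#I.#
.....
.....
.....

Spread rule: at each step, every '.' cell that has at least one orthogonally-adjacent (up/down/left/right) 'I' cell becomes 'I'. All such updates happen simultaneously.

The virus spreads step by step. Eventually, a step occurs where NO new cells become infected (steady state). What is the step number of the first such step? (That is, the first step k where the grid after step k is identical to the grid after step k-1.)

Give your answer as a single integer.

Answer: 6

Derivation:
Step 0 (initial): 3 infected
Step 1: +5 new -> 8 infected
Step 2: +7 new -> 15 infected
Step 3: +7 new -> 22 infected
Step 4: +5 new -> 27 infected
Step 5: +2 new -> 29 infected
Step 6: +0 new -> 29 infected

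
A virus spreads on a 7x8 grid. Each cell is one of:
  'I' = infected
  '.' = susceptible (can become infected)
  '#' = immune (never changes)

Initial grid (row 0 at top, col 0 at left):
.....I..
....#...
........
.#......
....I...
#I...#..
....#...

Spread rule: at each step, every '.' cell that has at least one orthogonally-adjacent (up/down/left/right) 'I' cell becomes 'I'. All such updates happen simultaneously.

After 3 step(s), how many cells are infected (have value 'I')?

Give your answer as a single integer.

Answer: 37

Derivation:
Step 0 (initial): 3 infected
Step 1: +10 new -> 13 infected
Step 2: +13 new -> 26 infected
Step 3: +11 new -> 37 infected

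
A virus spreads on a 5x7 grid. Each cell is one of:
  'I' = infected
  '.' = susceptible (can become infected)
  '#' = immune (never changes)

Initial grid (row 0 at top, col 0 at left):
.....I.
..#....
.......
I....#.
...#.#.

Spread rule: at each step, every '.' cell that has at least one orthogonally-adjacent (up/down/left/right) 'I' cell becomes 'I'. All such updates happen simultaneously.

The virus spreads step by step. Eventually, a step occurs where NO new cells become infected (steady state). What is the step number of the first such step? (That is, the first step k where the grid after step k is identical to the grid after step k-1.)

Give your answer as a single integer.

Answer: 6

Derivation:
Step 0 (initial): 2 infected
Step 1: +6 new -> 8 infected
Step 2: +8 new -> 16 infected
Step 3: +9 new -> 25 infected
Step 4: +4 new -> 29 infected
Step 5: +2 new -> 31 infected
Step 6: +0 new -> 31 infected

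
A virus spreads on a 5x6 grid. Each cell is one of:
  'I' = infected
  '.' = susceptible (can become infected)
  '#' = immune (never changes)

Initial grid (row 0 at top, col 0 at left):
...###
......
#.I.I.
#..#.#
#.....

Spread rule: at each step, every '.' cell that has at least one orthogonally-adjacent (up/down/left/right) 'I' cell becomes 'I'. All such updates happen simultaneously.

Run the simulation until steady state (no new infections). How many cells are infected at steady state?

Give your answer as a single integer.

Answer: 22

Derivation:
Step 0 (initial): 2 infected
Step 1: +7 new -> 9 infected
Step 2: +7 new -> 16 infected
Step 3: +5 new -> 21 infected
Step 4: +1 new -> 22 infected
Step 5: +0 new -> 22 infected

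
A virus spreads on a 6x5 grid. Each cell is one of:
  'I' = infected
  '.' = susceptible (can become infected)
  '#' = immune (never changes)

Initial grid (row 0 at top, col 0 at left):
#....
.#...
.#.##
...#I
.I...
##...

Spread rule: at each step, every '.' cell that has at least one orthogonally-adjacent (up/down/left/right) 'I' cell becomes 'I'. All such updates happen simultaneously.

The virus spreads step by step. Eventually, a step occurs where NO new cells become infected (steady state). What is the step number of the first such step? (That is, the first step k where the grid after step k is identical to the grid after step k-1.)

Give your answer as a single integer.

Step 0 (initial): 2 infected
Step 1: +4 new -> 6 infected
Step 2: +5 new -> 11 infected
Step 3: +3 new -> 14 infected
Step 4: +2 new -> 16 infected
Step 5: +2 new -> 18 infected
Step 6: +3 new -> 21 infected
Step 7: +1 new -> 22 infected
Step 8: +0 new -> 22 infected

Answer: 8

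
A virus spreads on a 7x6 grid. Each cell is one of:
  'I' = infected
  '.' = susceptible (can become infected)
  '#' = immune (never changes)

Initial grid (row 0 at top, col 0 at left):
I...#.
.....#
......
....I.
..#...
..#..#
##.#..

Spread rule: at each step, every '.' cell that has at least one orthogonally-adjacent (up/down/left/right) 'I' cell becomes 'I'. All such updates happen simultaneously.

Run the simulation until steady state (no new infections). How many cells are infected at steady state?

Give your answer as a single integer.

Step 0 (initial): 2 infected
Step 1: +6 new -> 8 infected
Step 2: +10 new -> 18 infected
Step 3: +9 new -> 27 infected
Step 4: +3 new -> 30 infected
Step 5: +2 new -> 32 infected
Step 6: +0 new -> 32 infected

Answer: 32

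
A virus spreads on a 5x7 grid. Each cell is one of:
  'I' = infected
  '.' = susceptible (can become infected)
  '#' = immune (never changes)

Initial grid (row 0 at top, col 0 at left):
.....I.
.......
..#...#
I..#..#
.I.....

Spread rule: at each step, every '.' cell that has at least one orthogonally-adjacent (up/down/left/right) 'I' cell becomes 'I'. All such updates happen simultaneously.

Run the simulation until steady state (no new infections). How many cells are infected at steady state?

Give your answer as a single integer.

Answer: 31

Derivation:
Step 0 (initial): 3 infected
Step 1: +7 new -> 10 infected
Step 2: +8 new -> 18 infected
Step 3: +7 new -> 25 infected
Step 4: +5 new -> 30 infected
Step 5: +1 new -> 31 infected
Step 6: +0 new -> 31 infected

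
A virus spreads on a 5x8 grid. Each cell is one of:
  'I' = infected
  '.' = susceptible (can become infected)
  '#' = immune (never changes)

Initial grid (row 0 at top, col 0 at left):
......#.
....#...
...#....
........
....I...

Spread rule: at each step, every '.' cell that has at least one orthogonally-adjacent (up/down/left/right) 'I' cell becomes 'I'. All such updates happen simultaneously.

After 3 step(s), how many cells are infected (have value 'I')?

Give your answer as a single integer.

Step 0 (initial): 1 infected
Step 1: +3 new -> 4 infected
Step 2: +5 new -> 9 infected
Step 3: +5 new -> 14 infected

Answer: 14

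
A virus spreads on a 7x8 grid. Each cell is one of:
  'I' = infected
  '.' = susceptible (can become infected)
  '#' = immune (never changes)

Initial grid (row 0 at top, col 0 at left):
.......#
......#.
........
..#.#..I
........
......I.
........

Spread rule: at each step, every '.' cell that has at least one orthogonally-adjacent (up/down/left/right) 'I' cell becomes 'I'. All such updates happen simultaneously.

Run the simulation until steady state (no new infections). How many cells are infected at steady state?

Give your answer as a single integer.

Answer: 52

Derivation:
Step 0 (initial): 2 infected
Step 1: +7 new -> 9 infected
Step 2: +7 new -> 16 infected
Step 3: +4 new -> 20 infected
Step 4: +5 new -> 25 infected
Step 5: +7 new -> 32 infected
Step 6: +7 new -> 39 infected
Step 7: +6 new -> 45 infected
Step 8: +4 new -> 49 infected
Step 9: +2 new -> 51 infected
Step 10: +1 new -> 52 infected
Step 11: +0 new -> 52 infected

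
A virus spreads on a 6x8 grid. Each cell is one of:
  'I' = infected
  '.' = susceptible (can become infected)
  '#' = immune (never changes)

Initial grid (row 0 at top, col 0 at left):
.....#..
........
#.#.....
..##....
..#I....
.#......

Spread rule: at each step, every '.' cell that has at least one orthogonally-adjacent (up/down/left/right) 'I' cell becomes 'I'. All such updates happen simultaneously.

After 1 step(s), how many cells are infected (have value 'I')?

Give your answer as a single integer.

Answer: 3

Derivation:
Step 0 (initial): 1 infected
Step 1: +2 new -> 3 infected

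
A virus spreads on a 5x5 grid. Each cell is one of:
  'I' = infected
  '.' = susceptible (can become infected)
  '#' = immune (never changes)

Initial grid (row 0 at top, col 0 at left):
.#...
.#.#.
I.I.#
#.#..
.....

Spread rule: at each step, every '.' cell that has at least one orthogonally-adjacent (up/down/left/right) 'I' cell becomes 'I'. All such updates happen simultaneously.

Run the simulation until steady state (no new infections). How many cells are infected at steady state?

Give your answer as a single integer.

Answer: 19

Derivation:
Step 0 (initial): 2 infected
Step 1: +4 new -> 6 infected
Step 2: +4 new -> 10 infected
Step 3: +4 new -> 14 infected
Step 4: +4 new -> 18 infected
Step 5: +1 new -> 19 infected
Step 6: +0 new -> 19 infected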